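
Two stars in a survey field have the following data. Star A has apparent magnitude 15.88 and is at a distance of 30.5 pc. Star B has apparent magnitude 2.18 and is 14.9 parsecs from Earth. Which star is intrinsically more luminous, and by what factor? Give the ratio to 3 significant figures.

Star B is more luminous, by a factor of 72100.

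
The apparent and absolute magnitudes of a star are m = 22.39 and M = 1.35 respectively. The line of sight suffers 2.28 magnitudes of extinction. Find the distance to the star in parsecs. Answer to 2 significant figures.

d ≈ 56000 pc

m − M = 5 log₁₀(d/10 pc) + A  ⇒  22.39 − (1.35) − 2.28 = 5 log₁₀(d/10)
18.760 = 5 log₁₀(d/10)
log₁₀ d = (m − M − A)/5 + 1 = 4.7520
d = 10^4.7520 = 56490 pc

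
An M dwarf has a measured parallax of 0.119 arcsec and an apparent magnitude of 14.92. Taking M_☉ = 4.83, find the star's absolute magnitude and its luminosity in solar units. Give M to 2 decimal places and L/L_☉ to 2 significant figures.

M ≈ 15.30; L/L_☉ ≈ 6.5×10^-5

d = 1/p = 1/0.119″ = 8.403 pc
M = m − 5 log₁₀ d + 5 = 14.92 − 5·0.9245 + 5 = 15.298
M − M_☉ = 15.298 − 4.83 = 10.468
L/L_☉ = 10^(−0.4 × 10.468) = 6.500×10^-5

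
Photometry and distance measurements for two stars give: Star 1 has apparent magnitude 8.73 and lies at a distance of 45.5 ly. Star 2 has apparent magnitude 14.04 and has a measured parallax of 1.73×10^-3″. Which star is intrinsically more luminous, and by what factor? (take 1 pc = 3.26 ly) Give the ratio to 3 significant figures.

Star 1: d = 45.5 ly / 3.26 = 13.96 pc
Star 1: M = m − 5 log₁₀ d + 5 = 8.73 − 5·1.1448 + 5 = 8.006
Star 2: d = 1/p = 1/1.73×10^-3″ = 578.0 pc
Star 2: M = m − 5 log₁₀ d + 5 = 14.04 − 5·2.7620 + 5 = 5.230
ΔM = M_1 − M_2 = 8.006 − (5.230) = 2.776; smaller M is more luminous → Star 2.
L ratio = 10^(0.4 |ΔM|) = 10^1.110 = 12.89

Star 2 is more luminous, by a factor of 12.9.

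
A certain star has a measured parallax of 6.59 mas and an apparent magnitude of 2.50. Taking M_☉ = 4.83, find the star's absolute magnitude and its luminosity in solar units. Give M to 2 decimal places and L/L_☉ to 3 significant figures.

M ≈ -3.41; L/L_☉ ≈ 1970

d = 1/p = 1000/6.59 mas = 151.7 pc
M = m − 5 log₁₀ d + 5 = 2.50 − 5·2.1811 + 5 = -3.406
M − M_☉ = -3.406 − 4.83 = -8.236
L/L_☉ = 10^(−0.4 × -8.236) = 1969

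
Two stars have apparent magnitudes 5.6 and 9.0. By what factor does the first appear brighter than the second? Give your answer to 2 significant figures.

23

Magnitude difference = -3.4
Flux ratio = 10^(−0.4 Δm) = 10^(−0.4 × -3.4) = 10^1.360 = 22.91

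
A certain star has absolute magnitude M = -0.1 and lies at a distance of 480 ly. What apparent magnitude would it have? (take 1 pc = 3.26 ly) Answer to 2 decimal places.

m ≈ 5.74

d = 480 ly / 3.26 = 147.2 pc
m = M + 5 log₁₀ d − 5 = -0.1 + 5·2.1680 − 5 = 5.740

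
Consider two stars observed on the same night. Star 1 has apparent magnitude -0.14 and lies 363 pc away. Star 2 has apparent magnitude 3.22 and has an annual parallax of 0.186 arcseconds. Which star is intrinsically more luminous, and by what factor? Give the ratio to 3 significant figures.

Star 1 is more luminous, by a factor of 101000.

Star 1: M = m − 5 log₁₀ d + 5 = -0.14 − 5·2.5599 + 5 = -7.940
Star 2: d = 1/p = 1/0.186″ = 5.376 pc
Star 2: M = m − 5 log₁₀ d + 5 = 3.22 − 5·0.7305 + 5 = 4.568
ΔM = M_1 − M_2 = -7.940 − (4.568) = -12.507; smaller M is more luminous → Star 1.
L ratio = 10^(0.4 |ΔM|) = 10^5.003 = 100700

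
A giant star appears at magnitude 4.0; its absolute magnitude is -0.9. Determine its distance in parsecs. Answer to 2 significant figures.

Distance modulus: m − M = 4.0 − (-0.9) = 4.900
m − M = 5 log₁₀ d − 5
log₁₀ d = (m − M)/5 + 1 = 1.9800
d = 10^1.9800 = 95.50 pc

d ≈ 95 pc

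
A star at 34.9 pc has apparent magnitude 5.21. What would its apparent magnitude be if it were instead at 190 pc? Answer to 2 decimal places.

Flux ∝ 1/d², so Δm = 5 log₁₀(d₂/d₁) = 5 log₁₀(190/34.9) = 3.680
m₂ = m₁ + Δm = 5.21 + (3.680) = 8.890

m ≈ 8.89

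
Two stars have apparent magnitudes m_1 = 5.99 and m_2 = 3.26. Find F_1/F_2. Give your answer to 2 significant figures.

F_1/F_2 ≈ 0.081

Magnitude difference = 2.73
Flux ratio = 10^(−0.4 Δm) = 10^(−0.4 × 2.73) = 10^-1.092 = 0.08091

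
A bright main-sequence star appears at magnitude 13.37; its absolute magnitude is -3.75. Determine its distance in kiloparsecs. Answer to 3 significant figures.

d ≈ 26.5 kpc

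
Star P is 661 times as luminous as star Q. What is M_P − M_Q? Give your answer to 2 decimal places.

Pogson: ΔM = −2.5 log₁₀(ratio) = −2.5 log₁₀(661) = −2.5 × 2.8202 = -7.051
Star P is brighter, so it has the smaller magnitude: the difference is negative.

M_P − M_Q ≈ -7.05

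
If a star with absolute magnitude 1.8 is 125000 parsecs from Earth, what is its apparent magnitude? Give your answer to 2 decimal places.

m = M + 5 log₁₀ d − 5 = 1.8 + 5·5.0969 − 5 = 22.285

m ≈ 22.28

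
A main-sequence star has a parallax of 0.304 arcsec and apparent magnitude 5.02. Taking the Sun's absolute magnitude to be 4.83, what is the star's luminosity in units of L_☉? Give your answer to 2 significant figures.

d = 1/p = 1/0.304″ = 3.289 pc
M = m − 5 log₁₀ d + 5 = 5.02 − 5·0.5171 + 5 = 7.434
M − M_☉ = 7.434 − 4.83 = 2.604
L/L_☉ = 10^(−0.4 × 2.604) = 0.09083

L/L_☉ ≈ 0.091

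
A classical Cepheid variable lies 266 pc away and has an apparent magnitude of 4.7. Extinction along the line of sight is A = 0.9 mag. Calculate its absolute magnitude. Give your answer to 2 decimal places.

M ≈ -3.32

5 log₁₀(d/10 pc) = 5 log₁₀(266.0) − 5 = 7.124
M = m − 5 log₁₀(d/10) − A = 4.7 − 7.124 − 0.9 = -3.324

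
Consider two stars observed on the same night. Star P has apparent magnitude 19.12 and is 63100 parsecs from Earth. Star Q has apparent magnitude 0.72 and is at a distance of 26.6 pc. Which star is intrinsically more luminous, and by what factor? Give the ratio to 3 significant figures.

Star Q is more luminous, by a factor of 4.07.

Star P: M = m − 5 log₁₀ d + 5 = 19.12 − 5·4.8000 + 5 = 0.120
Star Q: M = m − 5 log₁₀ d + 5 = 0.72 − 5·1.4249 + 5 = -1.404
ΔM = M_P − M_Q = 0.120 − (-1.404) = 1.524; smaller M is more luminous → Star Q.
L ratio = 10^(0.4 |ΔM|) = 10^0.610 = 4.071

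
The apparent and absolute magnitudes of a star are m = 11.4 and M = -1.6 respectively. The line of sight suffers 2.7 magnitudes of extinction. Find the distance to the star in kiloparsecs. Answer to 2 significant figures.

d ≈ 1.1 kpc

m − M = 5 log₁₀(d/10 pc) + A  ⇒  11.4 − (-1.6) − 2.7 = 5 log₁₀(d/10)
10.300 = 5 log₁₀(d/10)
log₁₀ d = (m − M − A)/5 + 1 = 3.0600
d = 10^3.0600 = 1148 pc
= 1.148 kpc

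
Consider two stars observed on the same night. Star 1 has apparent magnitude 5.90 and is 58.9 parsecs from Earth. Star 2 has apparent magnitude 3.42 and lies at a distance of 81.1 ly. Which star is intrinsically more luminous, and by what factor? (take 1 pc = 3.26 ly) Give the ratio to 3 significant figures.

Star 2 is more luminous, by a factor of 1.75.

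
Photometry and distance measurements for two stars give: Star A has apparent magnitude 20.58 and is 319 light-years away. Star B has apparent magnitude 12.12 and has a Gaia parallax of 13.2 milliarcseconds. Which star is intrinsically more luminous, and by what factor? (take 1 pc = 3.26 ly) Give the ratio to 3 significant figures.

Star B is more luminous, by a factor of 1450.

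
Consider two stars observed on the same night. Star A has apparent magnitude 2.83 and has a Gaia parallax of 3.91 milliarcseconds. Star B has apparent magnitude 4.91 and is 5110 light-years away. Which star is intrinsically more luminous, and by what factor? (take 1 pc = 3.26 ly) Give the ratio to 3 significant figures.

Star B is more luminous, by a factor of 5.53.

Star A: p = 3.91 mas = 3.91×10^-3″ → d = 1/p = 255.8 pc
Star A: M = m − 5 log₁₀ d + 5 = 2.83 − 5·2.4078 + 5 = -4.209
Star B: d = 5110 ly / 3.26 = 1567 pc
Star B: M = m − 5 log₁₀ d + 5 = 4.91 − 5·3.1952 + 5 = -6.066
ΔM = M_A − M_B = -4.209 − (-6.066) = 1.857; smaller M is more luminous → Star B.
L ratio = 10^(0.4 |ΔM|) = 10^0.743 = 5.530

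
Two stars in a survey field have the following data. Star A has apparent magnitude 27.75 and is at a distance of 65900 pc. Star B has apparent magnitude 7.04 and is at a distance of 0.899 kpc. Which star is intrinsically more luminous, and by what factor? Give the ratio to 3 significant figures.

Star A: M = m − 5 log₁₀ d + 5 = 27.75 − 5·4.8189 + 5 = 8.656
Star B: d = 0.899 kpc = 899.0 pc
Star B: M = m − 5 log₁₀ d + 5 = 7.04 − 5·2.9538 + 5 = -2.729
ΔM = M_A − M_B = 8.656 − (-2.729) = 11.384; smaller M is more luminous → Star B.
L ratio = 10^(0.4 |ΔM|) = 10^4.554 = 35790

Star B is more luminous, by a factor of 35800.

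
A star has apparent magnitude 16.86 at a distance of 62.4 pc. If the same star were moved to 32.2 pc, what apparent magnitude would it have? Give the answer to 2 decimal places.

m ≈ 15.42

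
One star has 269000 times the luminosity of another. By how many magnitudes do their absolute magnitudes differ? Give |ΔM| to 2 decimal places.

Pogson: ΔM = −2.5 log₁₀(ratio) = −2.5 log₁₀(269000) = −2.5 × 5.4298 = -13.574

|ΔM| ≈ 13.57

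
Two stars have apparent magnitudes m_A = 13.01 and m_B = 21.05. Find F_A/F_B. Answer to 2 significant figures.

F_A/F_B ≈ 1600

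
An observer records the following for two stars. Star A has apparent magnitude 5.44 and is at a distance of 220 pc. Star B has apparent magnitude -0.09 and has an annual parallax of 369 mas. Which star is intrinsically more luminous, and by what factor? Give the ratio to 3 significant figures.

Star A: M = m − 5 log₁₀ d + 5 = 5.44 − 5·2.3424 + 5 = -1.272
Star B: p = 369 mas = 0.369″ → d = 1/p = 2.710 pc
Star B: M = m − 5 log₁₀ d + 5 = -0.09 − 5·0.4330 + 5 = 2.745
ΔM = M_A − M_B = -1.272 − (2.745) = -4.017; smaller M is more luminous → Star A.
L ratio = 10^(0.4 |ΔM|) = 10^1.607 = 40.45

Star A is more luminous, by a factor of 40.4.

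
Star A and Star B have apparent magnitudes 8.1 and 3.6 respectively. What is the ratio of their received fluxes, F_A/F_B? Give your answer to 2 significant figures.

Δm = 8.1 − (3.6) = 4.5
Flux ratio = 10^(−0.4 Δm) = 10^(−0.4 × 4.5) = 10^-1.800 = 0.01585

F_A/F_B ≈ 0.016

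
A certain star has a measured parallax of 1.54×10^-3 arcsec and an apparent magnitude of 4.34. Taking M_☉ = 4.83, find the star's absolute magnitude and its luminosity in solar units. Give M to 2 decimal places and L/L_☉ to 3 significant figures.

d = 1/p = 1/1.54×10^-3″ = 649.4 pc
M = m − 5 log₁₀ d + 5 = 4.34 − 5·2.8125 + 5 = -4.722
M − M_☉ = -4.722 − 4.83 = -9.552
L/L_☉ = 10^(−0.4 × -9.552) = 6622

M ≈ -4.72; L/L_☉ ≈ 6620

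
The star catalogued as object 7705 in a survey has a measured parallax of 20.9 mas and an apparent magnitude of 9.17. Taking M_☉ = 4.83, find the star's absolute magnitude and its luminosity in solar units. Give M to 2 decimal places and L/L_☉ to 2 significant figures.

d = 1/p = 1000/20.9 mas = 47.85 pc
M = m − 5 log₁₀ d + 5 = 9.17 − 5·1.6799 + 5 = 5.771
M − M_☉ = 5.771 − 4.83 = 0.941
L/L_☉ = 10^(−0.4 × 0.941) = 0.4204

M ≈ 5.77; L/L_☉ ≈ 0.42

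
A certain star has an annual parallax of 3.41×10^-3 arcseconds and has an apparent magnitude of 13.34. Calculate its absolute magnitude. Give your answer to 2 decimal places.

d = 1/p = 1/3.41×10^-3″ = 293.3 pc
5 log₁₀(d/10 pc) = 5 log₁₀(293.3) − 5 = 7.336
M = m − 5 log₁₀(d/10) = 13.34 − 7.336 = 6.004

M ≈ 6.00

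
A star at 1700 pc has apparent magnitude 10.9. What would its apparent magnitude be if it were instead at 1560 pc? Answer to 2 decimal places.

Flux ∝ 1/d², so Δm = 5 log₁₀(d₂/d₁) = 5 log₁₀(1560/1700) = -0.187
m₂ = m₁ + Δm = 10.9 + (-0.187) = 10.713

m ≈ 10.71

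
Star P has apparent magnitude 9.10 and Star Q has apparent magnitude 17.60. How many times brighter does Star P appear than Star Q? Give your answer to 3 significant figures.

2510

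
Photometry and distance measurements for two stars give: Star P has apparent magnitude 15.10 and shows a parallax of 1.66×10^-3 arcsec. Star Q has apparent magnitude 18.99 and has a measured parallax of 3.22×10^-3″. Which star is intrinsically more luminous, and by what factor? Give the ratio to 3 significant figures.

Star P is more luminous, by a factor of 135.

Star P: d = 1/p = 1/1.66×10^-3″ = 602.4 pc
Star P: M = m − 5 log₁₀ d + 5 = 15.10 − 5·2.7799 + 5 = 6.201
Star Q: d = 1/p = 1/3.22×10^-3″ = 310.6 pc
Star Q: M = m − 5 log₁₀ d + 5 = 18.99 − 5·2.4921 + 5 = 11.529
ΔM = M_P − M_Q = 6.201 − (11.529) = -5.329; smaller M is more luminous → Star P.
L ratio = 10^(0.4 |ΔM|) = 10^2.131 = 135.4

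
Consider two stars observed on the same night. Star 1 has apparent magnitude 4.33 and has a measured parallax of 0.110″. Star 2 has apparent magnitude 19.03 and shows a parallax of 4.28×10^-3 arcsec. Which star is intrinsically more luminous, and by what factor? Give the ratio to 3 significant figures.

Star 1 is more luminous, by a factor of 1150.

Star 1: d = 1/p = 1/0.110″ = 9.091 pc
Star 1: M = m − 5 log₁₀ d + 5 = 4.33 − 5·0.9586 + 5 = 4.537
Star 2: d = 1/p = 1/4.28×10^-3″ = 233.6 pc
Star 2: M = m − 5 log₁₀ d + 5 = 19.03 − 5·2.3686 + 5 = 12.187
ΔM = M_1 − M_2 = 4.537 − (12.187) = -7.650; smaller M is more luminous → Star 1.
L ratio = 10^(0.4 |ΔM|) = 10^3.060 = 1148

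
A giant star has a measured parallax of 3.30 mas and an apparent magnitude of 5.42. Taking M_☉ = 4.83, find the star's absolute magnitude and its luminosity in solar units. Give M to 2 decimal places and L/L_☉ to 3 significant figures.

d = 1/p = 1000/3.30 mas = 303.0 pc
M = m − 5 log₁₀ d + 5 = 5.42 − 5·2.4815 + 5 = -1.987
M − M_☉ = -1.987 − 4.83 = -6.817
L/L_☉ = 10^(−0.4 × -6.817) = 533.3

M ≈ -1.99; L/L_☉ ≈ 533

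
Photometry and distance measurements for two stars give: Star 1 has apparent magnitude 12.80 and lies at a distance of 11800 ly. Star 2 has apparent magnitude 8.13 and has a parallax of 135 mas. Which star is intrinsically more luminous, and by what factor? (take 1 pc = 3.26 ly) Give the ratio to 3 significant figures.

Star 1 is more luminous, by a factor of 3240.

Star 1: d = 11800 ly / 3.26 = 3620 pc
Star 1: M = m − 5 log₁₀ d + 5 = 12.80 − 5·3.5587 + 5 = 0.007
Star 2: p = 135 mas = 0.135″ → d = 1/p = 7.407 pc
Star 2: M = m − 5 log₁₀ d + 5 = 8.13 − 5·0.8697 + 5 = 8.782
ΔM = M_1 − M_2 = 0.007 − (8.782) = -8.775; smaller M is more luminous → Star 1.
L ratio = 10^(0.4 |ΔM|) = 10^3.510 = 3236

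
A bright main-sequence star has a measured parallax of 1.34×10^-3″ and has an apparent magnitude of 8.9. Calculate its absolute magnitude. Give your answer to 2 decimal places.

d = 1/p = 1/1.34×10^-3″ = 746.3 pc
5 log₁₀(d/10 pc) = 5 log₁₀(746.3) − 5 = 9.364
M = m − 5 log₁₀(d/10) = 8.9 − 9.364 = -0.464

M ≈ -0.46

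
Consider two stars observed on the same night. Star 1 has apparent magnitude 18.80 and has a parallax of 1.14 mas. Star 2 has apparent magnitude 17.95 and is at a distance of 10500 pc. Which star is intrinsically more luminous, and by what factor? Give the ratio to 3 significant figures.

Star 2 is more luminous, by a factor of 313.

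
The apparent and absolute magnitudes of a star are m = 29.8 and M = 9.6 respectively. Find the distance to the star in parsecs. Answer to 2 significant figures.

Distance modulus: m − M = 29.8 − (9.6) = 20.200
m − M = 5 log₁₀ d − 5
log₁₀ d = (m − M)/5 + 1 = 5.0400
d = 10^5.0400 = 109600 pc

d ≈ 110000 pc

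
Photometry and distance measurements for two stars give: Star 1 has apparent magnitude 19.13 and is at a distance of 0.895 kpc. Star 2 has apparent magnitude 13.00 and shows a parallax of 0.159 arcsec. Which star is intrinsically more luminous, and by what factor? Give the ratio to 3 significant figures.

Star 1 is more luminous, by a factor of 71.5.

Star 1: d = 0.895 kpc = 895.0 pc
Star 1: M = m − 5 log₁₀ d + 5 = 19.13 − 5·2.9518 + 5 = 9.371
Star 2: d = 1/p = 1/0.159″ = 6.289 pc
Star 2: M = m − 5 log₁₀ d + 5 = 13.00 − 5·0.7986 + 5 = 14.007
ΔM = M_1 − M_2 = 9.371 − (14.007) = -4.636; smaller M is more luminous → Star 1.
L ratio = 10^(0.4 |ΔM|) = 10^1.854 = 71.52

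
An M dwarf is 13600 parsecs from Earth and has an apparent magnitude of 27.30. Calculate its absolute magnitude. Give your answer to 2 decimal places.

M ≈ 11.63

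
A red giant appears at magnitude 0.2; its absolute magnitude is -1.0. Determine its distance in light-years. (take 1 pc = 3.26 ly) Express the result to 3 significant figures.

d ≈ 56.7 ly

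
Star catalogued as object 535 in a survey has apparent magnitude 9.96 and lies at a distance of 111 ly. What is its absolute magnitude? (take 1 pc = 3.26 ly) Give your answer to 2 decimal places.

d = 111 ly / 3.26 = 34.05 pc
5 log₁₀(d/10 pc) = 5 log₁₀(34.05) − 5 = 2.661
M = m − 5 log₁₀(d/10) = 9.96 − 2.661 = 7.299

M ≈ 7.30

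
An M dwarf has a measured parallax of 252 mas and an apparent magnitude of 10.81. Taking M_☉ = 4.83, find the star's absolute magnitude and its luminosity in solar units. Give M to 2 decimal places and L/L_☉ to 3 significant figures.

d = 1/p = 1000/252 mas = 3.968 pc
M = m − 5 log₁₀ d + 5 = 10.81 − 5·0.5986 + 5 = 12.817
M − M_☉ = 12.817 − 4.83 = 7.987
L/L_☉ = 10^(−0.4 × 7.987) = 6.386×10^-4

M ≈ 12.82; L/L_☉ ≈ 6.39×10^-4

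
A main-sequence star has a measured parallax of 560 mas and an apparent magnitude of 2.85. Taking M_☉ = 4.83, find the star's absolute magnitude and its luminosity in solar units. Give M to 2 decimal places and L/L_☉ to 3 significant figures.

M ≈ 6.59; L/L_☉ ≈ 0.198

d = 1/p = 1000/560 mas = 1.786 pc
M = m − 5 log₁₀ d + 5 = 2.85 − 5·0.2518 + 5 = 6.591
M − M_☉ = 6.591 − 4.83 = 1.761
L/L_☉ = 10^(−0.4 × 1.761) = 0.1975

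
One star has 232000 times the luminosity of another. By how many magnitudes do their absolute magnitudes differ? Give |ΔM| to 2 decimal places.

Pogson: ΔM = −2.5 log₁₀(ratio) = −2.5 log₁₀(232000) = −2.5 × 5.3655 = -13.414

|ΔM| ≈ 13.41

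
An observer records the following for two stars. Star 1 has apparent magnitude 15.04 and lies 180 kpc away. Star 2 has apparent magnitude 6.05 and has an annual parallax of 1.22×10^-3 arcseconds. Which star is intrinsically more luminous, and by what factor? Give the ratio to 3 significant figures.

Star 1: d = 180 kpc = 180000 pc
Star 1: M = m − 5 log₁₀ d + 5 = 15.04 − 5·5.2553 + 5 = -6.236
Star 2: d = 1/p = 1/1.22×10^-3″ = 819.7 pc
Star 2: M = m − 5 log₁₀ d + 5 = 6.05 − 5·2.9136 + 5 = -3.518
ΔM = M_1 − M_2 = -6.236 − (-3.518) = -2.718; smaller M is more luminous → Star 1.
L ratio = 10^(0.4 |ΔM|) = 10^1.087 = 12.23

Star 1 is more luminous, by a factor of 12.2.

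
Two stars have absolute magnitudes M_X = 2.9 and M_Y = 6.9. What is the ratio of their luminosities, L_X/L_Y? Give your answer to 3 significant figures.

L_X/L_Y ≈ 39.8

ΔM = M_X − M_Y = -4.0
L_X/L_Y = 10^(−0.4 ΔM) = 10^1.600 = 39.81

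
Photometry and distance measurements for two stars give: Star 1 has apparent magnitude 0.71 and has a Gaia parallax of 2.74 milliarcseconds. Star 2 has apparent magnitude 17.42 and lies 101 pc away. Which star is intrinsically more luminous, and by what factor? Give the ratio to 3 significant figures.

Star 1 is more luminous, by a factor of 6.31×10^7.

Star 1: p = 2.74 mas = 2.74×10^-3″ → d = 1/p = 365.0 pc
Star 1: M = m − 5 log₁₀ d + 5 = 0.71 − 5·2.5622 + 5 = -7.101
Star 2: M = m − 5 log₁₀ d + 5 = 17.42 − 5·2.0043 + 5 = 12.398
ΔM = M_1 − M_2 = -7.101 − (12.398) = -19.500; smaller M is more luminous → Star 1.
L ratio = 10^(0.4 |ΔM|) = 10^7.800 = 6.307×10^7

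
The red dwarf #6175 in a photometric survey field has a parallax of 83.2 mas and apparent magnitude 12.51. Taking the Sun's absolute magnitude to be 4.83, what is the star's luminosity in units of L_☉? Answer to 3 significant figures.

L/L_☉ ≈ 1.22×10^-3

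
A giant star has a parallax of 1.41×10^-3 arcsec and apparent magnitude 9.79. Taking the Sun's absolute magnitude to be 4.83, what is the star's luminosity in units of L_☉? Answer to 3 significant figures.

d = 1/p = 1/1.41×10^-3″ = 709.2 pc
M = m − 5 log₁₀ d + 5 = 9.79 − 5·2.8508 + 5 = 0.536
M − M_☉ = 0.536 − 4.83 = -4.294
L/L_☉ = 10^(−0.4 × -4.294) = 52.19

L/L_☉ ≈ 52.2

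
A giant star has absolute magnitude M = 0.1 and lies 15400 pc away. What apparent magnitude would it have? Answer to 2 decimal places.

m ≈ 16.04

m = M + 5 log₁₀ d − 5 = 0.1 + 5·4.1875 − 5 = 16.038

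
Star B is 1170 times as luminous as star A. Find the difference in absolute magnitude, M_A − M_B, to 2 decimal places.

Pogson: ΔM = −2.5 log₁₀(ratio) = −2.5 log₁₀(1170) = −2.5 × 3.0682 = -7.670
Star B is brighter so has the smaller magnitude: M_A − M_B is positive.

M_A − M_B ≈ 7.67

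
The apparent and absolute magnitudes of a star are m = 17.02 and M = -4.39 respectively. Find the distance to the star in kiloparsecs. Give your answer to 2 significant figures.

d ≈ 190 kpc

Distance modulus: m − M = 17.02 − (-4.39) = 21.410
m − M = 5 log₁₀ d − 5
log₁₀ d = (m − M)/5 + 1 = 5.2820
d = 10^5.2820 = 191400 pc
= 191.4 kpc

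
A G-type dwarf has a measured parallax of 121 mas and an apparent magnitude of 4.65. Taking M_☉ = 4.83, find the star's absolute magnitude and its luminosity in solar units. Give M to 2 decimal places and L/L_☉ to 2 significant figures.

d = 1/p = 1000/121 mas = 8.264 pc
M = m − 5 log₁₀ d + 5 = 4.65 − 5·0.9172 + 5 = 5.064
M − M_☉ = 5.064 − 4.83 = 0.234
L/L_☉ = 10^(−0.4 × 0.234) = 0.8062

M ≈ 5.06; L/L_☉ ≈ 0.81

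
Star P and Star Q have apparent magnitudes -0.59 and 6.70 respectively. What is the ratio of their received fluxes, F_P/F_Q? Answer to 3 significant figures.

F_P/F_Q ≈ 824

Δm = -0.59 − (6.70) = -7.29
Flux ratio = 10^(−0.4 Δm) = 10^(−0.4 × -7.29) = 10^2.916 = 824.1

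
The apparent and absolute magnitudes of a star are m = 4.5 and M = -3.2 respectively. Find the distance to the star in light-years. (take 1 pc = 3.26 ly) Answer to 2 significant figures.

d ≈ 1100 ly

μ = m − M = 7.700
m − M = 5 log₁₀ d − 5
log₁₀ d = (m − M)/5 + 1 = 2.5400
d = 10^2.5400 = 346.7 pc
= 1130 ly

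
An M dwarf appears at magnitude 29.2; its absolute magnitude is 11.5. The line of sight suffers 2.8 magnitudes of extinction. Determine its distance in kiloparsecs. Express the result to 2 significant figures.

d ≈ 9.5 kpc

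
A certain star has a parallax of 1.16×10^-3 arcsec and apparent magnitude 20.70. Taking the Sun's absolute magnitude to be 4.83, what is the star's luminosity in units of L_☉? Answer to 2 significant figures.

L/L_☉ ≈ 3.3×10^-3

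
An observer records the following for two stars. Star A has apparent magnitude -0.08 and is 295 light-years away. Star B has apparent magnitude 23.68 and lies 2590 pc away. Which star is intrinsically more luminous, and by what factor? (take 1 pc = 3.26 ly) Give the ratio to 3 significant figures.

Star A is more luminous, by a factor of 3.90×10^6.

Star A: d = 295 ly / 3.26 = 90.49 pc
Star A: M = m − 5 log₁₀ d + 5 = -0.08 − 5·1.9566 + 5 = -4.863
Star B: M = m − 5 log₁₀ d + 5 = 23.68 − 5·3.4133 + 5 = 11.614
ΔM = M_A − M_B = -4.863 − (11.614) = -16.477; smaller M is more luminous → Star A.
L ratio = 10^(0.4 |ΔM|) = 10^6.591 = 3.896×10^6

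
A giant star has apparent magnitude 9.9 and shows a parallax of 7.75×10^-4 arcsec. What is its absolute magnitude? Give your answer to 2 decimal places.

M ≈ -0.65

d = 1/p = 1/7.75×10^-4″ = 1290 pc
5 log₁₀(d/10 pc) = 5 log₁₀(1290) − 5 = 10.553
M = m − 5 log₁₀(d/10) = 9.9 − 10.553 = -0.653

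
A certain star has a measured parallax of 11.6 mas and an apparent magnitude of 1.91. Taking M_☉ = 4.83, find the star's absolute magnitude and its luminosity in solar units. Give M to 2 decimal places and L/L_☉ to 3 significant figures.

d = 1/p = 1000/11.6 mas = 86.21 pc
M = m − 5 log₁₀ d + 5 = 1.91 − 5·1.9355 + 5 = -2.768
M − M_☉ = -2.768 − 4.83 = -7.598
L/L_☉ = 10^(−0.4 × -7.598) = 1094

M ≈ -2.77; L/L_☉ ≈ 1090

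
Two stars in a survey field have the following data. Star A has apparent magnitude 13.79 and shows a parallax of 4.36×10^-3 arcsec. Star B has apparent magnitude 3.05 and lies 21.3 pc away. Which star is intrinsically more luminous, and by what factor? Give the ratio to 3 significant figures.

Star B is more luminous, by a factor of 171.

Star A: d = 1/p = 1/4.36×10^-3″ = 229.4 pc
Star A: M = m − 5 log₁₀ d + 5 = 13.79 − 5·2.3605 + 5 = 6.987
Star B: M = m − 5 log₁₀ d + 5 = 3.05 − 5·1.3284 + 5 = 1.408
ΔM = M_A − M_B = 6.987 − (1.408) = 5.579; smaller M is more luminous → Star B.
L ratio = 10^(0.4 |ΔM|) = 10^2.232 = 170.5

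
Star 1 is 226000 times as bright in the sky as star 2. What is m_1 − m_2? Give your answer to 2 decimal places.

m_1 − m_2 ≈ -13.39

Pogson: Δm = −2.5 log₁₀(ratio) = −2.5 log₁₀(226000) = −2.5 × 5.3541 = -13.385
Star 1 is brighter, so it has the smaller magnitude: the difference is negative.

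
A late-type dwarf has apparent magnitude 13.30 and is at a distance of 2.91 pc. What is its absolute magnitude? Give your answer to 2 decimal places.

5 log₁₀(d/10 pc) = 5 log₁₀(2.910) − 5 = -2.681
M = m − 5 log₁₀(d/10) = 13.30 + 2.681 = 15.981

M ≈ 15.98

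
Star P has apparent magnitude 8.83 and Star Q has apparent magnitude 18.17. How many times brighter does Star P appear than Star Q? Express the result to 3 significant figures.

Δm = 8.83 − (18.17) = -9.34
Flux ratio = 10^(−0.4 Δm) = 10^(−0.4 × -9.34) = 10^3.736 = 5445

5450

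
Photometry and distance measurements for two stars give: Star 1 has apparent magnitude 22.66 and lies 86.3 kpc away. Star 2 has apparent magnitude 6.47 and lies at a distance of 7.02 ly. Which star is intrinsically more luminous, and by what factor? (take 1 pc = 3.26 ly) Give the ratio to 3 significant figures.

Star 1: d = 86.3 kpc = 86300 pc
Star 1: M = m − 5 log₁₀ d + 5 = 22.66 − 5·4.9360 + 5 = 2.980
Star 2: d = 7.02 ly / 3.26 = 2.153 pc
Star 2: M = m − 5 log₁₀ d + 5 = 6.47 − 5·0.3331 + 5 = 9.804
ΔM = M_1 − M_2 = 2.980 − (9.804) = -6.824; smaller M is more luminous → Star 1.
L ratio = 10^(0.4 |ΔM|) = 10^2.730 = 536.8

Star 1 is more luminous, by a factor of 537.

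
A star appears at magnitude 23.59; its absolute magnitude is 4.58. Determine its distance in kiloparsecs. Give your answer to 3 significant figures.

Distance modulus: m − M = 23.59 − (4.58) = 19.010
m − M = 5 log₁₀ d − 5
log₁₀ d = (m − M)/5 + 1 = 4.8020
d = 10^4.8020 = 63390 pc
= 63.39 kpc

d ≈ 63.4 kpc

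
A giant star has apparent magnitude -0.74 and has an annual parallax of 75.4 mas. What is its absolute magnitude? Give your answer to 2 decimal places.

M ≈ -1.35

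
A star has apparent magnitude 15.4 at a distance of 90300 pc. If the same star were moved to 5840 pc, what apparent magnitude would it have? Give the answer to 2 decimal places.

Flux ∝ 1/d², so Δm = 5 log₁₀(d₂/d₁) = 5 log₁₀(5840/90300) = -5.946
m₂ = m₁ + Δm = 15.4 + (-5.946) = 9.454

m ≈ 9.45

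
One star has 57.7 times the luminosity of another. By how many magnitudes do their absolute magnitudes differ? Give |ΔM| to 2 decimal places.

|ΔM| ≈ 4.40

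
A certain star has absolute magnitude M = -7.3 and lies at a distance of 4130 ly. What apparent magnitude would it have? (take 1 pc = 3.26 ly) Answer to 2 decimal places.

d = 4130 ly / 3.26 = 1267 pc
m = M + 5 log₁₀ d − 5 = -7.3 + 5·3.1027 − 5 = 3.214

m ≈ 3.21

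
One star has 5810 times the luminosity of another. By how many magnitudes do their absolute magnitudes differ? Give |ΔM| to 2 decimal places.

Pogson: ΔM = −2.5 log₁₀(ratio) = −2.5 log₁₀(5810) = −2.5 × 3.7642 = -9.410

|ΔM| ≈ 9.41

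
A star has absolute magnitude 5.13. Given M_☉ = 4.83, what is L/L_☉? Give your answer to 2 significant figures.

L/L_☉ ≈ 0.76

M − M_☉ = 5.13 − 4.83 = 0.300
L/L_☉ = 10^(−0.4 (M − M_☉)) = 10^-0.120 = 0.7586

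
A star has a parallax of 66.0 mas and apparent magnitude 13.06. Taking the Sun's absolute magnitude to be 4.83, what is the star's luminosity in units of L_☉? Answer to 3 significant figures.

L/L_☉ ≈ 1.17×10^-3

d = 1/p = 1000/66.0 mas = 15.15 pc
M = m − 5 log₁₀ d + 5 = 13.06 − 5·1.1805 + 5 = 12.158
M − M_☉ = 12.158 − 4.83 = 7.328
L/L_☉ = 10^(−0.4 × 7.328) = 1.172×10^-3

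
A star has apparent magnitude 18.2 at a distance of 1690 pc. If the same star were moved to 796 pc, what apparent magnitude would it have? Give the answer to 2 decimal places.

m ≈ 16.57

Flux ∝ 1/d², so Δm = 5 log₁₀(d₂/d₁) = 5 log₁₀(796/1690) = -1.635
m₂ = m₁ + Δm = 18.2 + (-1.635) = 16.565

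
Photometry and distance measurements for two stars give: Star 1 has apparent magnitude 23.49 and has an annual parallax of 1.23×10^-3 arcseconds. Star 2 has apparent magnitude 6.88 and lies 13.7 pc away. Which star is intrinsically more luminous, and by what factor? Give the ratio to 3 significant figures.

Star 2 is more luminous, by a factor of 1250.

Star 1: d = 1/p = 1/1.23×10^-3″ = 813.0 pc
Star 1: M = m − 5 log₁₀ d + 5 = 23.49 − 5·2.9101 + 5 = 13.940
Star 2: M = m − 5 log₁₀ d + 5 = 6.88 − 5·1.1367 + 5 = 6.196
ΔM = M_1 − M_2 = 13.940 − (6.196) = 7.743; smaller M is more luminous → Star 2.
L ratio = 10^(0.4 |ΔM|) = 10^3.097 = 1251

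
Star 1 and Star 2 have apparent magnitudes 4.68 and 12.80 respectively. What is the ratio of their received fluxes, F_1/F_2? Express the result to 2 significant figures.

F_1/F_2 ≈ 1800

Δm = 4.68 − (12.80) = -8.12
Flux ratio = 10^(−0.4 Δm) = 10^(−0.4 × -8.12) = 10^3.248 = 1770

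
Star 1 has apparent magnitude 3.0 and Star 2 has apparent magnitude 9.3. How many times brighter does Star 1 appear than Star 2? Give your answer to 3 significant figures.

Magnitude difference = -6.3
Flux ratio = 10^(−0.4 Δm) = 10^(−0.4 × -6.3) = 10^2.520 = 331.1

331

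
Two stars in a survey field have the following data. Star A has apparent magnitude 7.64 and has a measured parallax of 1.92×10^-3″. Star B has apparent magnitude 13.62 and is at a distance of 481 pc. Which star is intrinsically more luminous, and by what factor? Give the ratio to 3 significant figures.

Star A: d = 1/p = 1/1.92×10^-3″ = 520.8 pc
Star A: M = m − 5 log₁₀ d + 5 = 7.64 − 5·2.7167 + 5 = -0.943
Star B: M = m − 5 log₁₀ d + 5 = 13.62 − 5·2.6821 + 5 = 5.209
ΔM = M_A − M_B = -0.943 − (5.209) = -6.153; smaller M is more luminous → Star A.
L ratio = 10^(0.4 |ΔM|) = 10^2.461 = 289.1

Star A is more luminous, by a factor of 289.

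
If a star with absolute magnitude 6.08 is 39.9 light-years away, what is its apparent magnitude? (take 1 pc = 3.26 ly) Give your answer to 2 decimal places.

m ≈ 6.52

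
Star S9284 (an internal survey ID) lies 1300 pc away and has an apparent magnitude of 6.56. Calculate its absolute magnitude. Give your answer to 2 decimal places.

5 log₁₀(d/10 pc) = 5 log₁₀(1300) − 5 = 10.570
M = m − 5 log₁₀(d/10) = 6.56 − 10.570 = -4.010

M ≈ -4.01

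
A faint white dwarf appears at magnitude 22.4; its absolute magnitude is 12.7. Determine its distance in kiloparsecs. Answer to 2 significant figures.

d ≈ 0.87 kpc

μ = m − M = 9.700
m − M = 5 log₁₀ d − 5
log₁₀ d = (m − M)/5 + 1 = 2.9400
d = 10^2.9400 = 871.0 pc
= 0.8710 kpc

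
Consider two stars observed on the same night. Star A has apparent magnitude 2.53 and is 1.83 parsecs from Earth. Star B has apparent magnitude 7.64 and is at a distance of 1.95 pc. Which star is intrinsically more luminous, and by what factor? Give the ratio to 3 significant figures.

Star A: M = m − 5 log₁₀ d + 5 = 2.53 − 5·0.2625 + 5 = 6.218
Star B: M = m − 5 log₁₀ d + 5 = 7.64 − 5·0.2900 + 5 = 11.190
ΔM = M_A − M_B = 6.218 − (11.190) = -4.972; smaller M is more luminous → Star A.
L ratio = 10^(0.4 |ΔM|) = 10^1.989 = 97.46

Star A is more luminous, by a factor of 97.5.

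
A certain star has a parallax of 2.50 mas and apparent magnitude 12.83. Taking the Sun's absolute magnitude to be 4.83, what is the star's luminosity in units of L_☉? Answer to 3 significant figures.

L/L_☉ ≈ 1.01

d = 1/p = 1000/2.50 mas = 400.0 pc
M = m − 5 log₁₀ d + 5 = 12.83 − 5·2.6021 + 5 = 4.820
M − M_☉ = 4.820 − 4.83 = -0.010
L/L_☉ = 10^(−0.4 × -0.010) = 1.010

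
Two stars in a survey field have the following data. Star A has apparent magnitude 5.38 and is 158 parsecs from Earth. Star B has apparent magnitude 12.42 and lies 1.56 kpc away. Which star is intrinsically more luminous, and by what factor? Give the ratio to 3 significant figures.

Star A: M = m − 5 log₁₀ d + 5 = 5.38 − 5·2.1987 + 5 = -0.613
Star B: d = 1.56 kpc = 1560 pc
Star B: M = m − 5 log₁₀ d + 5 = 12.42 − 5·3.1931 + 5 = 1.454
ΔM = M_A − M_B = -0.613 − (1.454) = -2.068; smaller M is more luminous → Star A.
L ratio = 10^(0.4 |ΔM|) = 10^0.827 = 6.715

Star A is more luminous, by a factor of 6.72.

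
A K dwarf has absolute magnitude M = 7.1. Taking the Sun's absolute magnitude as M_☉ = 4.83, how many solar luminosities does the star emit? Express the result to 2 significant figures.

M − M_☉ = 7.1 − 4.83 = 2.270
L/L_☉ = 10^(−0.4 (M − M_☉)) = 10^-0.908 = 0.1236

L/L_☉ ≈ 0.12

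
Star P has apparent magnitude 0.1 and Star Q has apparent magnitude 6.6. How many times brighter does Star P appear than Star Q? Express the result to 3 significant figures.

Δm = 0.1 − (6.6) = -6.5
Flux ratio = 10^(−0.4 Δm) = 10^(−0.4 × -6.5) = 10^2.600 = 398.1

398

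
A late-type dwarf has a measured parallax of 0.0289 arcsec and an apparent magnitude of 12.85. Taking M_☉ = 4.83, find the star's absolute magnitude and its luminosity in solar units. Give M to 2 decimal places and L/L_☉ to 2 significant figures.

d = 1/p = 1/0.0289″ = 34.60 pc
M = m − 5 log₁₀ d + 5 = 12.85 − 5·1.5391 + 5 = 10.154
M − M_☉ = 10.154 − 4.83 = 5.324
L/L_☉ = 10^(−0.4 × 5.324) = 7.417×10^-3

M ≈ 10.15; L/L_☉ ≈ 7.4×10^-3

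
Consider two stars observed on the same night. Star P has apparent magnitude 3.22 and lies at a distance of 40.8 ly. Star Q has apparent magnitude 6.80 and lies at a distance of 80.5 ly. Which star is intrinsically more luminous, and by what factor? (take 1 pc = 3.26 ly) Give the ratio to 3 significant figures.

Star P: d = 40.8 ly / 3.26 = 12.52 pc
Star P: M = m − 5 log₁₀ d + 5 = 3.22 − 5·1.0974 + 5 = 2.733
Star Q: d = 80.5 ly / 3.26 = 24.69 pc
Star Q: M = m − 5 log₁₀ d + 5 = 6.80 − 5·1.3926 + 5 = 4.837
ΔM = M_P − M_Q = 2.733 − (4.837) = -2.104; smaller M is more luminous → Star P.
L ratio = 10^(0.4 |ΔM|) = 10^0.842 = 6.946

Star P is more luminous, by a factor of 6.95.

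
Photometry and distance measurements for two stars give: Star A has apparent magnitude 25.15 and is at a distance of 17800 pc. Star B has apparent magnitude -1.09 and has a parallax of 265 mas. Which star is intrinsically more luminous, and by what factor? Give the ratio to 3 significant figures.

Star B is more luminous, by a factor of 1410.

Star A: M = m − 5 log₁₀ d + 5 = 25.15 − 5·4.2504 + 5 = 8.898
Star B: p = 265 mas = 0.265″ → d = 1/p = 3.774 pc
Star B: M = m − 5 log₁₀ d + 5 = -1.09 − 5·0.5768 + 5 = 1.026
ΔM = M_A − M_B = 8.898 − (1.026) = 7.872; smaller M is more luminous → Star B.
L ratio = 10^(0.4 |ΔM|) = 10^3.149 = 1408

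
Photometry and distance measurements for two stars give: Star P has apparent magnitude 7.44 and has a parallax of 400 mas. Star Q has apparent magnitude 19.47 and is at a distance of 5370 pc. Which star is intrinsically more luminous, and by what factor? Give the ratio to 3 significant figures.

Star Q is more luminous, by a factor of 71.1.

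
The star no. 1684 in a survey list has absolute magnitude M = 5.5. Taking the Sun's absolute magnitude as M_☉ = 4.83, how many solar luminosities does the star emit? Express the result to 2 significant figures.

L/L_☉ ≈ 0.54

M − M_☉ = 5.5 − 4.83 = 0.670
L/L_☉ = 10^(−0.4 (M − M_☉)) = 10^-0.268 = 0.5395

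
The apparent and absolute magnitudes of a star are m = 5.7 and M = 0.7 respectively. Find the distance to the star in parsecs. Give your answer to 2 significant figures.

Distance modulus: m − M = 5.7 − (0.7) = 5.000
m − M = 5 log₁₀ d − 5
log₁₀ d = (m − M)/5 + 1 = 2.0000
d = 10^2.0000 = 100.0 pc

d ≈ 100 pc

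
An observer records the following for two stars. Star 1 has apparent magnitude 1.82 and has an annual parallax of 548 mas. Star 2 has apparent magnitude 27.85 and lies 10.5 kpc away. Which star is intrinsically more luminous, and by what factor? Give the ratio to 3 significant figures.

Star 1: p = 548 mas = 0.548″ → d = 1/p = 1.825 pc
Star 1: M = m − 5 log₁₀ d + 5 = 1.82 − 5·0.2612 + 5 = 5.514
Star 2: d = 10.5 kpc = 10500 pc
Star 2: M = m − 5 log₁₀ d + 5 = 27.85 − 5·4.0212 + 5 = 12.744
ΔM = M_1 − M_2 = 5.514 − (12.744) = -7.230; smaller M is more luminous → Star 1.
L ratio = 10^(0.4 |ΔM|) = 10^2.892 = 779.9

Star 1 is more luminous, by a factor of 780.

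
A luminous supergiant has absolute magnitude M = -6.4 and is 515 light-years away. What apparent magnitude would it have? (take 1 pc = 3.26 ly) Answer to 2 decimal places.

d = 515 ly / 3.26 = 158.0 pc
m = M + 5 log₁₀ d − 5 = -6.4 + 5·2.1986 − 5 = -0.407

m ≈ -0.41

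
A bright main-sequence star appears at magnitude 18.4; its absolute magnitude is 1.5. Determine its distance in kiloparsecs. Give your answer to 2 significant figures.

Distance modulus: m − M = 18.4 − (1.5) = 16.900
m − M = 5 log₁₀ d − 5
log₁₀ d = (m − M)/5 + 1 = 4.3800
d = 10^4.3800 = 23990 pc
= 23.99 kpc

d ≈ 24 kpc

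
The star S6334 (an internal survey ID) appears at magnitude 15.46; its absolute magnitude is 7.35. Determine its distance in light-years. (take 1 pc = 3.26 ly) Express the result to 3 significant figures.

d ≈ 1370 ly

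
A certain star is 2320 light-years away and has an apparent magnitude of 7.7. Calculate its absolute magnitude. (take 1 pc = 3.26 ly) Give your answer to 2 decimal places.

M ≈ -1.56

d = 2320 ly / 3.26 = 711.7 pc
5 log₁₀(d/10 pc) = 5 log₁₀(711.7) − 5 = 9.261
M = m − 5 log₁₀(d/10) = 7.7 − 9.261 = -1.561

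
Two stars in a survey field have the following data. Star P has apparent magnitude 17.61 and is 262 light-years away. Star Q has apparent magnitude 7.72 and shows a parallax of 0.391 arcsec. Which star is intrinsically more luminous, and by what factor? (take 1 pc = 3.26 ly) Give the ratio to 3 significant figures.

Star P: d = 262 ly / 3.26 = 80.37 pc
Star P: M = m − 5 log₁₀ d + 5 = 17.61 − 5·1.9051 + 5 = 13.085
Star Q: d = 1/p = 1/0.391″ = 2.558 pc
Star Q: M = m − 5 log₁₀ d + 5 = 7.72 − 5·0.4078 + 5 = 10.681
ΔM = M_P − M_Q = 13.085 − (10.681) = 2.404; smaller M is more luminous → Star Q.
L ratio = 10^(0.4 |ΔM|) = 10^0.961 = 9.151

Star Q is more luminous, by a factor of 9.15.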